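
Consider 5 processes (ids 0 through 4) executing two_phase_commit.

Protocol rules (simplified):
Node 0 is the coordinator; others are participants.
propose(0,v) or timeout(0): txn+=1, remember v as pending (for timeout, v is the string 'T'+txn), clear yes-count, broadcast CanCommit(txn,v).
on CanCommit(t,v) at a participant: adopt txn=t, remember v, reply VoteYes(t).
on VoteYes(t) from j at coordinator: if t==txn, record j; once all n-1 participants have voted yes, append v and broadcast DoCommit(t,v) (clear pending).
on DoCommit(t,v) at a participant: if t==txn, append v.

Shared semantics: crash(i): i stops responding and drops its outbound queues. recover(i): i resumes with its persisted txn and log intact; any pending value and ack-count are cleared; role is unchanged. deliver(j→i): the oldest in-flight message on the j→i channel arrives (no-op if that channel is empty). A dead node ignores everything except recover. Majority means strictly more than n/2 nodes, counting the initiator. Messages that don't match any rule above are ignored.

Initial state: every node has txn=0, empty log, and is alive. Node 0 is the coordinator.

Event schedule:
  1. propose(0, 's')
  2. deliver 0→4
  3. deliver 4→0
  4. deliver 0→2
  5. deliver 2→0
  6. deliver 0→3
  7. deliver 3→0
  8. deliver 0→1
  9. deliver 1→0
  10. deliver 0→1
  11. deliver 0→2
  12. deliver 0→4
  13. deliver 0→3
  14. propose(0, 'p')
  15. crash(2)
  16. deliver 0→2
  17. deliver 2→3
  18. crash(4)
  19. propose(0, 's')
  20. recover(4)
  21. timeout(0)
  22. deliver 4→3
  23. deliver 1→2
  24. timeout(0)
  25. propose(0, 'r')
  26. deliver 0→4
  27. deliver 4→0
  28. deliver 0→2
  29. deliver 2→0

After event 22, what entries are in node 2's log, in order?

step 1 propose(0,'s'): 0={coor,t=1,log=-}
step 2 deliver 0→4: 4={part,t=1,log=-}
step 3 deliver 4→0: —
step 4 deliver 0→2: 2={part,t=1,log=-}
step 5 deliver 2→0: —
step 6 deliver 0→3: 3={part,t=1,log=-}
step 7 deliver 3→0: —
step 8 deliver 0→1: 1={part,t=1,log=-}
step 9 deliver 1→0: 0={coor,t=1,log=s}
step 10 deliver 0→1: 1={part,t=1,log=s}
step 11 deliver 0→2: 2={part,t=1,log=s}
step 12 deliver 0→4: 4={part,t=1,log=s}
step 13 deliver 0→3: 3={part,t=1,log=s}
step 14 propose(0,'p'): 0={coor,t=2,log=s}
step 15 crash(2): 2={✗part,t=1,log=s}
step 16 deliver 0→2: —
step 17 deliver 2→3: —
step 18 crash(4): 4={✗part,t=1,log=s}
step 19 propose(0,'s'): 0={coor,t=3,log=s}
step 20 recover(4): 4={part,t=1,log=s}
step 21 timeout(0): 0={coor,t=4,log=s}
step 22 deliver 4→3: —

s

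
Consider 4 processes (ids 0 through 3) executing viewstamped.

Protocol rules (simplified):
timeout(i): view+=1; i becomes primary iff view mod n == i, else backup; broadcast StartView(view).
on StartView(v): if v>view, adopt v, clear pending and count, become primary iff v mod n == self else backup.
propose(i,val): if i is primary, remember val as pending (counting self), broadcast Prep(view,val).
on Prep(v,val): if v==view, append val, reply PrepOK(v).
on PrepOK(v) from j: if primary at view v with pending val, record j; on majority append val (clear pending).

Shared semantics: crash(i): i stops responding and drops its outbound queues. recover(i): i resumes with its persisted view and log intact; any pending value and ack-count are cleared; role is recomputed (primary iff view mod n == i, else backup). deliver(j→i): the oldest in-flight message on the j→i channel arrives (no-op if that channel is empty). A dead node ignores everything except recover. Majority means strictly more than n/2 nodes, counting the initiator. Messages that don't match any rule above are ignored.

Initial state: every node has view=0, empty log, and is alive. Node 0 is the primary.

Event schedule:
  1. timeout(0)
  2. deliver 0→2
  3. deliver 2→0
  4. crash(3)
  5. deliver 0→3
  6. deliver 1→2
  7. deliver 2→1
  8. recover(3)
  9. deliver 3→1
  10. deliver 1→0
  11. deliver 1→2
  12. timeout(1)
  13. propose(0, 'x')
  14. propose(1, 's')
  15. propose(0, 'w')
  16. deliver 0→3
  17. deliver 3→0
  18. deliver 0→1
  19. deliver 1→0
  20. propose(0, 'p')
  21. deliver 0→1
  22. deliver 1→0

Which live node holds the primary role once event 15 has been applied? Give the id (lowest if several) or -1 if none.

after 1 — timeout(0): n0:back/v1/[-]
after 2 — deliver 0→2: n2:back/v1/[-]
after 3 — deliver 2→0: ·
after 4 — crash(3): n3:✗back/v0/[-]
after 5 — deliver 0→3: ·
after 6 — deliver 1→2: ·
after 7 — deliver 2→1: ·
after 8 — recover(3): n3:back/v0/[-]
after 9 — deliver 3→1: ·
after 10 — deliver 1→0: ·
after 11 — deliver 1→2: ·
after 12 — timeout(1): n1:prim/v1/[-]
after 13 — propose(0,'x'): ·
after 14 — propose(1,'s'): ·
after 15 — propose(0,'w'): ·

1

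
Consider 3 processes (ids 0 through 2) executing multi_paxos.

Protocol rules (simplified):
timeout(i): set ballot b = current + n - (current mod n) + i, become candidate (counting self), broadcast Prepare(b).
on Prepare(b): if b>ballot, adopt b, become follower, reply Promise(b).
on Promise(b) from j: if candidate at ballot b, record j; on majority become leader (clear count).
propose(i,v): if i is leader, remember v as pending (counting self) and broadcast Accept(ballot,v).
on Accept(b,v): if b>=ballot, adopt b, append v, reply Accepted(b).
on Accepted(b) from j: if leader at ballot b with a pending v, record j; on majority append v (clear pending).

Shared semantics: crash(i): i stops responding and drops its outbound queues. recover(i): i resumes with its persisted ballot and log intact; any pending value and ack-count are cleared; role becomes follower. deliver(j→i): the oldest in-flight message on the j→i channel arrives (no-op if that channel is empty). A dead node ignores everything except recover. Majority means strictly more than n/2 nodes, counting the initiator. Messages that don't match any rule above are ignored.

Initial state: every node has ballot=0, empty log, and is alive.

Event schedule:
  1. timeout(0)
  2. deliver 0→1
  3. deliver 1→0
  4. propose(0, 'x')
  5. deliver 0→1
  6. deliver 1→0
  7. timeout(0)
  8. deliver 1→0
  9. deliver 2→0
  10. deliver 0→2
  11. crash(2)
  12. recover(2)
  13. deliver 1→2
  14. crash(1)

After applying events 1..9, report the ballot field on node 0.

6

after 1 — timeout(0): n0:cand/b3/[-]
after 2 — deliver 0→1: n1:foll/b3/[-]
after 3 — deliver 1→0: n0:lead/b3/[-]
after 4 — propose(0,'x'): ·
after 5 — deliver 0→1: n1:foll/b3/[x]
after 6 — deliver 1→0: n0:lead/b3/[x]
after 7 — timeout(0): n0:cand/b6/[x]
after 8 — deliver 1→0: ·
after 9 — deliver 2→0: ·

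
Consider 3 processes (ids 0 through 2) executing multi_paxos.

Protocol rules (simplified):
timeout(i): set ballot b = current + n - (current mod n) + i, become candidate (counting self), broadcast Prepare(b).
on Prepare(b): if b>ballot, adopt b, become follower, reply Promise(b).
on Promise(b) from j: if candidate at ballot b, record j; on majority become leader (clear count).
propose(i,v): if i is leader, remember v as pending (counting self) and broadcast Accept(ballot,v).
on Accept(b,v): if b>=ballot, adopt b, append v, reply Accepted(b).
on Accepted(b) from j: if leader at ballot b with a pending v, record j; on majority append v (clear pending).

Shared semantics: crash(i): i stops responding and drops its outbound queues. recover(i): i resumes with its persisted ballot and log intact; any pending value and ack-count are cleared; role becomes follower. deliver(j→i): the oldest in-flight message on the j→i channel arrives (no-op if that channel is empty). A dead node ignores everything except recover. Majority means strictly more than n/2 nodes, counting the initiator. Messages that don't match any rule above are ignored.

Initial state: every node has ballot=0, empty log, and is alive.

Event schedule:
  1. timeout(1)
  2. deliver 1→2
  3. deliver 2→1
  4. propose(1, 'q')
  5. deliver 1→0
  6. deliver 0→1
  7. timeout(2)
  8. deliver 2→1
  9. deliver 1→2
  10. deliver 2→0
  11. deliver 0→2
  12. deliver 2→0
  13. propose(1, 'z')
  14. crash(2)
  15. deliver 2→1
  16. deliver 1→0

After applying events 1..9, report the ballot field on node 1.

8

e1 timeout(1): 1[cand,b=4,-]
e2 deliver 1→2: 2[foll,b=4,-]
e3 deliver 2→1: 1[lead,b=4,-]
e4 propose(1,'q'): ·
e5 deliver 1→0: 0[foll,b=4,-]
e6 deliver 0→1: ·
e7 timeout(2): 2[cand,b=8,-]
e8 deliver 2→1: 1[foll,b=8,-]
e9 deliver 1→2: ·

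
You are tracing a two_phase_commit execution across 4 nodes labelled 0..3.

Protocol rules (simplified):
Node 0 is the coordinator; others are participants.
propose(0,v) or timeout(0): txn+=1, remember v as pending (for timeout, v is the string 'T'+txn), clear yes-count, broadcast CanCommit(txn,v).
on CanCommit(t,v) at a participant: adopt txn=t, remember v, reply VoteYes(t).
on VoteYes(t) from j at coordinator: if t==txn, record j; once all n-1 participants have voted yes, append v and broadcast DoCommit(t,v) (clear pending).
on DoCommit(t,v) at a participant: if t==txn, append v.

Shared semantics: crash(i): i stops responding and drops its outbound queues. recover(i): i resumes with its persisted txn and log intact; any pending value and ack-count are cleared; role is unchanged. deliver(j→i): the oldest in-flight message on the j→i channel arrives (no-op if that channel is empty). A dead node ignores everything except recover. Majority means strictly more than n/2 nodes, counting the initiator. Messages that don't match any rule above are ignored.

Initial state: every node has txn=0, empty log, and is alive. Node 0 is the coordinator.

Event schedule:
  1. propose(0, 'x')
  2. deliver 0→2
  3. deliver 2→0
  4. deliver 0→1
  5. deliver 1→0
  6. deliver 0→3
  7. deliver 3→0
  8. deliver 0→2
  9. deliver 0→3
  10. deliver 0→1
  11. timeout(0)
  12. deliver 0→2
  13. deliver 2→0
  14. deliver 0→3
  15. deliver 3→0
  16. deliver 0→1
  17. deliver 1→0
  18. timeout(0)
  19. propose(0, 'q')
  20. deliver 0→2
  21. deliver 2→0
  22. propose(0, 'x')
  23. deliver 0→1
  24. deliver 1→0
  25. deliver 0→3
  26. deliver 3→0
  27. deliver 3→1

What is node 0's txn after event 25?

1. propose(0,'x'):  <0:coor t1 ->
2. deliver 0→2:  <2:part t1 ->
3. deliver 2→0:  nop
4. deliver 0→1:  <1:part t1 ->
5. deliver 1→0:  nop
6. deliver 0→3:  <3:part t1 ->
7. deliver 3→0:  <0:coor t1 x>
8. deliver 0→2:  <2:part t1 x>
9. deliver 0→3:  <3:part t1 x>
10. deliver 0→1:  <1:part t1 x>
11. timeout(0):  <0:coor t2 x>
12. deliver 0→2:  <2:part t2 x>
13. deliver 2→0:  nop
14. deliver 0→3:  <3:part t2 x>
15. deliver 3→0:  nop
16. deliver 0→1:  <1:part t2 x>
17. deliver 1→0:  <0:coor t2 x,T2>
18. timeout(0):  <0:coor t3 x,T2>
19. propose(0,'q'):  <0:coor t4 x,T2>
20. deliver 0→2:  <2:part t2 x,T2>
21. deliver 2→0:  nop
22. propose(0,'x'):  <0:coor t5 x,T2>
23. deliver 0→1:  <1:part t2 x,T2>
24. deliver 1→0:  nop
25. deliver 0→3:  <3:part t2 x,T2>

5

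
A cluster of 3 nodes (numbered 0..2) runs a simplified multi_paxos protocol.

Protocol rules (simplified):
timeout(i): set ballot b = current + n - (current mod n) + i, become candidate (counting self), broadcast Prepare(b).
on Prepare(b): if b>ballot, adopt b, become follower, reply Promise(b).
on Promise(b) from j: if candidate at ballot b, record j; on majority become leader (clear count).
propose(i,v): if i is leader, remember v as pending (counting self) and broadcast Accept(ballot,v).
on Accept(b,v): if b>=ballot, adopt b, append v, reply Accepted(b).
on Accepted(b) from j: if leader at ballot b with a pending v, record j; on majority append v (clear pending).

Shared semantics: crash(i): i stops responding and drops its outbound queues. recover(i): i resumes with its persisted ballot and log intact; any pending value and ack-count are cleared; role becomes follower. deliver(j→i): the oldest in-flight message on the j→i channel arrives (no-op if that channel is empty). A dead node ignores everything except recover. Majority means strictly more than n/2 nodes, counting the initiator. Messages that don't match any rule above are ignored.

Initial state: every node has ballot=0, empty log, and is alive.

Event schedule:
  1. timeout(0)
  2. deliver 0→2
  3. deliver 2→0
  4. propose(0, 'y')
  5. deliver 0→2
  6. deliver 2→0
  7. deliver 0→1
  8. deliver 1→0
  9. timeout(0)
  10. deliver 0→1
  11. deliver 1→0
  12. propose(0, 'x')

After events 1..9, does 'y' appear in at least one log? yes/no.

[1] timeout(0) → N0(cand b3 [-])
[2] deliver 0→2 → N2(foll b3 [-])
[3] deliver 2→0 → N0(lead b3 [-])
[4] propose(0,'y') → ∅
[5] deliver 0→2 → N2(foll b3 [y])
[6] deliver 2→0 → N0(lead b3 [y])
[7] deliver 0→1 → N1(foll b3 [-])
[8] deliver 1→0 → ∅
[9] timeout(0) → N0(cand b6 [y])

yes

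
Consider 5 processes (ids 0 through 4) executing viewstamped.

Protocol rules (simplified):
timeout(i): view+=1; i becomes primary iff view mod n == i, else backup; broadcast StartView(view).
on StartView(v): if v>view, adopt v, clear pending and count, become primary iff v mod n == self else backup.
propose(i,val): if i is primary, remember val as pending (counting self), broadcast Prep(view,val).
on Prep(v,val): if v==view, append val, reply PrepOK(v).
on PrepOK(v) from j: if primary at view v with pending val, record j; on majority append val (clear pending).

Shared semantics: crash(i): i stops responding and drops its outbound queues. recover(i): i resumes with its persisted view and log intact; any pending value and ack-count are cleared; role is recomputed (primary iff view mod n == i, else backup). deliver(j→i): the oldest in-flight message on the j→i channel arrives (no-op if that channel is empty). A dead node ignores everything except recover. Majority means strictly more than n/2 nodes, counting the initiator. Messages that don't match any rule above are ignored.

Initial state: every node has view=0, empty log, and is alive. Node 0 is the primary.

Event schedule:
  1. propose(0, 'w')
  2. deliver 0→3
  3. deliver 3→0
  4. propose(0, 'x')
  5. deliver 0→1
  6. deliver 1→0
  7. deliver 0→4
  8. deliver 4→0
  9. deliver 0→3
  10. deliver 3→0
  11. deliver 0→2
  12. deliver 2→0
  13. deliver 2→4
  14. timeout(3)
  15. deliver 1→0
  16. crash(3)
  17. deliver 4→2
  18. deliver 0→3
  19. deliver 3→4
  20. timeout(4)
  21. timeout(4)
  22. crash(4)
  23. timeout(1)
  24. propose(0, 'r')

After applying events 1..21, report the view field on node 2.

0

[1] propose(0,'w') → ∅
[2] deliver 0→3 → N3(back v0 [w])
[3] deliver 3→0 → ∅
[4] propose(0,'x') → ∅
[5] deliver 0→1 → N1(back v0 [w])
[6] deliver 1→0 → ∅
[7] deliver 0→4 → N4(back v0 [w])
[8] deliver 4→0 → N0(prim v0 [x])
[9] deliver 0→3 → N3(back v0 [w,x])
[10] deliver 3→0 → ∅
[11] deliver 0→2 → N2(back v0 [w])
[12] deliver 2→0 → ∅
[13] deliver 2→4 → ∅
[14] timeout(3) → N3(back v1 [w,x])
[15] deliver 1→0 → ∅
[16] crash(3) → N3(✗back v1 [w,x])
[17] deliver 4→2 → ∅
[18] deliver 0→3 → ∅
[19] deliver 3→4 → ∅
[20] timeout(4) → N4(back v1 [w])
[21] timeout(4) → N4(back v2 [w])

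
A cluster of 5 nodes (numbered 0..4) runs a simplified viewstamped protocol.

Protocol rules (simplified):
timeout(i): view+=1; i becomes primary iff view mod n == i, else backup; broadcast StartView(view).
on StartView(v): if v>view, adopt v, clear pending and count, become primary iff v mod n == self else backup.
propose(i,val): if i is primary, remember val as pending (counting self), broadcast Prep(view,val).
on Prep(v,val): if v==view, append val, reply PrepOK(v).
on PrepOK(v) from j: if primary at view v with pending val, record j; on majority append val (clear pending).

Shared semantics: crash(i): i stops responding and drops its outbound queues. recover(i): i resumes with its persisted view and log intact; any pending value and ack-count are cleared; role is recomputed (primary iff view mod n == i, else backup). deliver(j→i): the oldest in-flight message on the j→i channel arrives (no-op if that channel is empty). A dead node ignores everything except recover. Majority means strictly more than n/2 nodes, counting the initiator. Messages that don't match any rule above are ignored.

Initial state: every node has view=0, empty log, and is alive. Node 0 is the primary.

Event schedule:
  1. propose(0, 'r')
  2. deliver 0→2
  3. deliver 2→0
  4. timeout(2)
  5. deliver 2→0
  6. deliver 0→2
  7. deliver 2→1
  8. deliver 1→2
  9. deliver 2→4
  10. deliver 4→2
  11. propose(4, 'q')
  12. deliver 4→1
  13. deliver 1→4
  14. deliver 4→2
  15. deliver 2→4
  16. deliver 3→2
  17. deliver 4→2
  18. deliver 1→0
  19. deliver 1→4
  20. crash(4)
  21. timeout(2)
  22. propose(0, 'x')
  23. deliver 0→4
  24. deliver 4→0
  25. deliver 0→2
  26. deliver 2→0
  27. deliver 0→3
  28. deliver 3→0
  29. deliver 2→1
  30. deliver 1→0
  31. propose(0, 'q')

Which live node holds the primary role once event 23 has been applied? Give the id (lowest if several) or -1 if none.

after 1 — propose(0,'r'): ·
after 2 — deliver 0→2: n2:back/v0/[r]
after 3 — deliver 2→0: ·
after 4 — timeout(2): n2:back/v1/[r]
after 5 — deliver 2→0: n0:back/v1/[-]
after 6 — deliver 0→2: ·
after 7 — deliver 2→1: n1:prim/v1/[-]
after 8 — deliver 1→2: ·
after 9 — deliver 2→4: n4:back/v1/[-]
after 10 — deliver 4→2: ·
after 11 — propose(4,'q'): ·
after 12 — deliver 4→1: ·
after 13 — deliver 1→4: ·
after 14 — deliver 4→2: ·
after 15 — deliver 2→4: ·
after 16 — deliver 3→2: ·
after 17 — deliver 4→2: ·
after 18 — deliver 1→0: ·
after 19 — deliver 1→4: ·
after 20 — crash(4): n4:✗back/v1/[-]
after 21 — timeout(2): n2:prim/v2/[r]
after 22 — propose(0,'x'): ·
after 23 — deliver 0→4: ·

1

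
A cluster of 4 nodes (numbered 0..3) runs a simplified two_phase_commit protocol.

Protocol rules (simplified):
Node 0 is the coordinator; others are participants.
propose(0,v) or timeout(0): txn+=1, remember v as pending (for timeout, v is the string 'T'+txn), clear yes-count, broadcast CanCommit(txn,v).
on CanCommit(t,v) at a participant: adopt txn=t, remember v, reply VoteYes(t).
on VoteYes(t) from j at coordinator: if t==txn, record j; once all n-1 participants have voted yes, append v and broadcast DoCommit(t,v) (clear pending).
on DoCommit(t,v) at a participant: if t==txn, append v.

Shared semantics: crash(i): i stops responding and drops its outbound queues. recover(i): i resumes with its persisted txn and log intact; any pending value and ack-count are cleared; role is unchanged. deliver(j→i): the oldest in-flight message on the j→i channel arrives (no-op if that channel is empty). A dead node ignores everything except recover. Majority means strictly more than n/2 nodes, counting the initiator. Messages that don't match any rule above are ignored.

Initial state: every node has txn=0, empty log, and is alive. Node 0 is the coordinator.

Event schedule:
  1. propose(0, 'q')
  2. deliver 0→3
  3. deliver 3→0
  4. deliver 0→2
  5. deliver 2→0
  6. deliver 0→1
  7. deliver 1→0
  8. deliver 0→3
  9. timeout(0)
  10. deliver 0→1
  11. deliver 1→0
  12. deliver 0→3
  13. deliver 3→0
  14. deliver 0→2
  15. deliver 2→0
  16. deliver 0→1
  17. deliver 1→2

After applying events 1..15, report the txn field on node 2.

1. propose(0,'q'):  <0:coor t1 ->
2. deliver 0→3:  <3:part t1 ->
3. deliver 3→0:  nop
4. deliver 0→2:  <2:part t1 ->
5. deliver 2→0:  nop
6. deliver 0→1:  <1:part t1 ->
7. deliver 1→0:  <0:coor t1 q>
8. deliver 0→3:  <3:part t1 q>
9. timeout(0):  <0:coor t2 q>
10. deliver 0→1:  <1:part t1 q>
11. deliver 1→0:  nop
12. deliver 0→3:  <3:part t2 q>
13. deliver 3→0:  nop
14. deliver 0→2:  <2:part t1 q>
15. deliver 2→0:  nop

1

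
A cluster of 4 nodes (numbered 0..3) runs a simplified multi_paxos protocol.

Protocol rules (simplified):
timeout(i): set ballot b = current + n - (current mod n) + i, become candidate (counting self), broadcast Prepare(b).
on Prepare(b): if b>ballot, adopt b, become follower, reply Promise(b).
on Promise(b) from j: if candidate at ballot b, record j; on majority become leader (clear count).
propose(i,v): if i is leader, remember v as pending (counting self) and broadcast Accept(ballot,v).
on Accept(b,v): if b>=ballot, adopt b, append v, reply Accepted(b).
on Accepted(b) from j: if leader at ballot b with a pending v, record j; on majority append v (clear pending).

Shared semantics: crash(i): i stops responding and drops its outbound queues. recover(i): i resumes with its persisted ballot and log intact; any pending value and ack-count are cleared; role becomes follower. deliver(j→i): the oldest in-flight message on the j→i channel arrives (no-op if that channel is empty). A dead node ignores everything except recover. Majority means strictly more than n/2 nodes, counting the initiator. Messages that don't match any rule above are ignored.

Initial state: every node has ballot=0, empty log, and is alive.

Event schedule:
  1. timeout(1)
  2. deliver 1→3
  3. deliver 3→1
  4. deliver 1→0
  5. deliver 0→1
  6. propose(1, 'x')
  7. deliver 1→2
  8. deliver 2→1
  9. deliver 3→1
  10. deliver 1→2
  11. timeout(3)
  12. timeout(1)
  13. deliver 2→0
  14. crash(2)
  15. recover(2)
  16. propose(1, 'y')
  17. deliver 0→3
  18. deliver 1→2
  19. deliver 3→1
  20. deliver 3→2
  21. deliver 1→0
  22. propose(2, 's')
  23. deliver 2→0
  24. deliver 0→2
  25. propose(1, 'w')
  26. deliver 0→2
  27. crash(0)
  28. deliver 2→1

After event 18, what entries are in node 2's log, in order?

x

[1] timeout(1) → N1(cand b5 [-])
[2] deliver 1→3 → N3(foll b5 [-])
[3] deliver 3→1 → ∅
[4] deliver 1→0 → N0(foll b5 [-])
[5] deliver 0→1 → N1(lead b5 [-])
[6] propose(1,'x') → ∅
[7] deliver 1→2 → N2(foll b5 [-])
[8] deliver 2→1 → ∅
[9] deliver 3→1 → ∅
[10] deliver 1→2 → N2(foll b5 [x])
[11] timeout(3) → N3(cand b11 [-])
[12] timeout(1) → N1(cand b9 [-])
[13] deliver 2→0 → ∅
[14] crash(2) → N2(✗foll b5 [x])
[15] recover(2) → N2(foll b5 [x])
[16] propose(1,'y') → ∅
[17] deliver 0→3 → ∅
[18] deliver 1→2 → N2(foll b9 [x])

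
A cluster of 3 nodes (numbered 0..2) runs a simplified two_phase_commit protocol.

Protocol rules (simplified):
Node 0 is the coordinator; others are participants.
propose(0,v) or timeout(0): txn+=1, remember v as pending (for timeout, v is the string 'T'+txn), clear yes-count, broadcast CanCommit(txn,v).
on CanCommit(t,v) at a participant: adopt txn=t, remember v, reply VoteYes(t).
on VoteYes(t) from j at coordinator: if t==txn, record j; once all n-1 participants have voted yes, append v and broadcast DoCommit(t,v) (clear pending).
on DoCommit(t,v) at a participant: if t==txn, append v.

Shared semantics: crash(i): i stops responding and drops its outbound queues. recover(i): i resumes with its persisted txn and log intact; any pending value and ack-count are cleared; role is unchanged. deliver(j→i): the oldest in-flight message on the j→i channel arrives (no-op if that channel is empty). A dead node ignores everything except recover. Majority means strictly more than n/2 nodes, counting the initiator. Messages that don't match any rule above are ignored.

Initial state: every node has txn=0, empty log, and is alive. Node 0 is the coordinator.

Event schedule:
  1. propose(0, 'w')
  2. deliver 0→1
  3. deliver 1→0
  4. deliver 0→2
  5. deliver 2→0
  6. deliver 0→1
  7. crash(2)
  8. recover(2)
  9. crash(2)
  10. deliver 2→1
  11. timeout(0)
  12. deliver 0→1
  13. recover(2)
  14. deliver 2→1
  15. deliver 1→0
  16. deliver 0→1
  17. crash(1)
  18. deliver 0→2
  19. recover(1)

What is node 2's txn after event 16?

after 1 — propose(0,'w'): n0:coor/t1/[-]
after 2 — deliver 0→1: n1:part/t1/[-]
after 3 — deliver 1→0: ·
after 4 — deliver 0→2: n2:part/t1/[-]
after 5 — deliver 2→0: n0:coor/t1/[w]
after 6 — deliver 0→1: n1:part/t1/[w]
after 7 — crash(2): n2:✗part/t1/[-]
after 8 — recover(2): n2:part/t1/[-]
after 9 — crash(2): n2:✗part/t1/[-]
after 10 — deliver 2→1: ·
after 11 — timeout(0): n0:coor/t2/[w]
after 12 — deliver 0→1: n1:part/t2/[w]
after 13 — recover(2): n2:part/t1/[-]
after 14 — deliver 2→1: ·
after 15 — deliver 1→0: ·
after 16 — deliver 0→1: ·

1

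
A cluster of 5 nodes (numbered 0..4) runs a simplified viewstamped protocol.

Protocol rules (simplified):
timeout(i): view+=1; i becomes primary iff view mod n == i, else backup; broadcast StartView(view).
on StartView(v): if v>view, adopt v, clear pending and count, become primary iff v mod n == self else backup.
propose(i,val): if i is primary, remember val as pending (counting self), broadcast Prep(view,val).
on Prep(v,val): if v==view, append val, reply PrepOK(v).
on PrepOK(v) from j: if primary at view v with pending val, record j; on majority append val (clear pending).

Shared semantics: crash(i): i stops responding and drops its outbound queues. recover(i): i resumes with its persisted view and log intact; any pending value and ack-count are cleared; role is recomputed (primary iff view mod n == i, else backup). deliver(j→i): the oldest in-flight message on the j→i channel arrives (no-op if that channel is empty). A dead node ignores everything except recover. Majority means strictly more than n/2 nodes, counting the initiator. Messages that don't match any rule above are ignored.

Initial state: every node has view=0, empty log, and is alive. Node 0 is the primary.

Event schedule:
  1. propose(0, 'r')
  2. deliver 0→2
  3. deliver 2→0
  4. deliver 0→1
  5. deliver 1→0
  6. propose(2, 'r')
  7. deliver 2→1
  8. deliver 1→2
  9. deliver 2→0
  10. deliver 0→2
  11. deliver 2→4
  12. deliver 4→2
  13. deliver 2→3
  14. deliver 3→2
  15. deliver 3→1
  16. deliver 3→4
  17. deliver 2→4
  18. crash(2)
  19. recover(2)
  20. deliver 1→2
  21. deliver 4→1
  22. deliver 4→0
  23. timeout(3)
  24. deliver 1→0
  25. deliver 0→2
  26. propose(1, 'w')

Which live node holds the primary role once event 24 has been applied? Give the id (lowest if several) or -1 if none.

e1 propose(0,'r'): ·
e2 deliver 0→2: 2[back,v=0,r]
e3 deliver 2→0: ·
e4 deliver 0→1: 1[back,v=0,r]
e5 deliver 1→0: 0[prim,v=0,r]
e6 propose(2,'r'): ·
e7 deliver 2→1: ·
e8 deliver 1→2: ·
e9 deliver 2→0: ·
e10 deliver 0→2: ·
e11 deliver 2→4: ·
e12 deliver 4→2: ·
e13 deliver 2→3: ·
e14 deliver 3→2: ·
e15 deliver 3→1: ·
e16 deliver 3→4: ·
e17 deliver 2→4: ·
e18 crash(2): 2[✗back,v=0,r]
e19 recover(2): 2[back,v=0,r]
e20 deliver 1→2: ·
e21 deliver 4→1: ·
e22 deliver 4→0: ·
e23 timeout(3): 3[back,v=1,-]
e24 deliver 1→0: ·

0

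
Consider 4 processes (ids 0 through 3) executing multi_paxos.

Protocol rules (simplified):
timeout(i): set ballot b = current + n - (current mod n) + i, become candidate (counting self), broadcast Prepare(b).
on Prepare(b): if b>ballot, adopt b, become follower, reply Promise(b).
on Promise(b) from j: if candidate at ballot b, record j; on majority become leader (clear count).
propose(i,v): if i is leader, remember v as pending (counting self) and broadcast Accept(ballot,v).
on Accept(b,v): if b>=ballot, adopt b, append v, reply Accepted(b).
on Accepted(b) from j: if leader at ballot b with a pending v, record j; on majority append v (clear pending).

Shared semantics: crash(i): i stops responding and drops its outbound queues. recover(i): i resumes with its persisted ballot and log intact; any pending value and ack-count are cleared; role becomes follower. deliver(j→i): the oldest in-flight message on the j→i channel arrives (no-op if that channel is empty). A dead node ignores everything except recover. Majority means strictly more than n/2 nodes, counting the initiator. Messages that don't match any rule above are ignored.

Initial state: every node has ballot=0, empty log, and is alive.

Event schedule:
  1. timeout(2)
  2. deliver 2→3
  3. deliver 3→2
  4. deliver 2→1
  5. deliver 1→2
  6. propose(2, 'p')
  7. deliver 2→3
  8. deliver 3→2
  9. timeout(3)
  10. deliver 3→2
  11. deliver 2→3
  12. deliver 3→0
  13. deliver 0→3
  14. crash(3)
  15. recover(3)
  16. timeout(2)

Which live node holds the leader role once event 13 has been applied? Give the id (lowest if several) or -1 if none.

1. timeout(2):  <2:cand b6 ->
2. deliver 2→3:  <3:foll b6 ->
3. deliver 3→2:  nop
4. deliver 2→1:  <1:foll b6 ->
5. deliver 1→2:  <2:lead b6 ->
6. propose(2,'p'):  nop
7. deliver 2→3:  <3:foll b6 p>
8. deliver 3→2:  nop
9. timeout(3):  <3:cand b11 p>
10. deliver 3→2:  <2:foll b11 ->
11. deliver 2→3:  nop
12. deliver 3→0:  <0:foll b11 ->
13. deliver 0→3:  <3:lead b11 p>

3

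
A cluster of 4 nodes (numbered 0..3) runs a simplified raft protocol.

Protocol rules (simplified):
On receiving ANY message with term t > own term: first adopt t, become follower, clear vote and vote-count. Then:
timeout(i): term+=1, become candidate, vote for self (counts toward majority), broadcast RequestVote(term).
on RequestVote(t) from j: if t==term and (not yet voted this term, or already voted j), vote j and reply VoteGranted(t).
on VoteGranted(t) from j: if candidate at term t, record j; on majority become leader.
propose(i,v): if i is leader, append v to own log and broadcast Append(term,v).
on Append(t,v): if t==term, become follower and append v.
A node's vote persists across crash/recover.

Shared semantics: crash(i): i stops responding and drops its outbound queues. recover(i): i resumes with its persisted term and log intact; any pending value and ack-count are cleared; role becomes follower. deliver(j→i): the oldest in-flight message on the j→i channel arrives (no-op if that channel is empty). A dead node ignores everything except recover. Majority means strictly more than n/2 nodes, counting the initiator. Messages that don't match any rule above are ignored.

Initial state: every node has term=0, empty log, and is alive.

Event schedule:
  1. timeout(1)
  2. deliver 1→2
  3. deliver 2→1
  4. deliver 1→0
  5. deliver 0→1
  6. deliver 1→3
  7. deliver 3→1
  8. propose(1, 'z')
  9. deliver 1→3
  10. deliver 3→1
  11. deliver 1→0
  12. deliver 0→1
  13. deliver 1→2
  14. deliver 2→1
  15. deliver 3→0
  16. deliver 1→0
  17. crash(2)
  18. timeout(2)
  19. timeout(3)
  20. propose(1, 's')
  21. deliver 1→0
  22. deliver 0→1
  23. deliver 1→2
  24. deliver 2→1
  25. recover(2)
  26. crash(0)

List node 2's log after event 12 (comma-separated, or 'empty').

after 1 — timeout(1): n1:cand/t1/[-]
after 2 — deliver 1→2: n2:foll/t1/[-]
after 3 — deliver 2→1: ·
after 4 — deliver 1→0: n0:foll/t1/[-]
after 5 — deliver 0→1: n1:lead/t1/[-]
after 6 — deliver 1→3: n3:foll/t1/[-]
after 7 — deliver 3→1: ·
after 8 — propose(1,'z'): n1:lead/t1/[z]
after 9 — deliver 1→3: n3:foll/t1/[z]
after 10 — deliver 3→1: ·
after 11 — deliver 1→0: n0:foll/t1/[z]
after 12 — deliver 0→1: ·

empty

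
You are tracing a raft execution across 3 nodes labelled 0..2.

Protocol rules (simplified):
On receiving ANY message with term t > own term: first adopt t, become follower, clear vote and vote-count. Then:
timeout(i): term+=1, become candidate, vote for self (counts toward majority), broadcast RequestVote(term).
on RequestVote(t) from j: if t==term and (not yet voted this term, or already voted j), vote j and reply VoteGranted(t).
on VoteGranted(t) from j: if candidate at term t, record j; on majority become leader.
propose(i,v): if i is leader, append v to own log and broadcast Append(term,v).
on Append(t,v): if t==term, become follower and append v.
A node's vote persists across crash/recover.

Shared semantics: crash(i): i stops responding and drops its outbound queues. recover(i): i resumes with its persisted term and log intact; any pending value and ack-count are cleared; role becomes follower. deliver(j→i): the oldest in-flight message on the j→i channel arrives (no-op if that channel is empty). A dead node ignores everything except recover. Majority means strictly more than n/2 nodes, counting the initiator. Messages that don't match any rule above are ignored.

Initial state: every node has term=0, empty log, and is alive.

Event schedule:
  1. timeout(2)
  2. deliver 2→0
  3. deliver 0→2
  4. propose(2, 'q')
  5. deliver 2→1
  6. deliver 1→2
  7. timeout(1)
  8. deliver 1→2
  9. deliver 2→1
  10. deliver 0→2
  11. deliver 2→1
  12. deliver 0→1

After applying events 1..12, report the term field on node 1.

2

step 1 timeout(2): 2={cand,t=1,log=-}
step 2 deliver 2→0: 0={foll,t=1,log=-}
step 3 deliver 0→2: 2={lead,t=1,log=-}
step 4 propose(2,'q'): 2={lead,t=1,log=q}
step 5 deliver 2→1: 1={foll,t=1,log=-}
step 6 deliver 1→2: —
step 7 timeout(1): 1={cand,t=2,log=-}
step 8 deliver 1→2: 2={foll,t=2,log=q}
step 9 deliver 2→1: —
step 10 deliver 0→2: —
step 11 deliver 2→1: 1={lead,t=2,log=-}
step 12 deliver 0→1: —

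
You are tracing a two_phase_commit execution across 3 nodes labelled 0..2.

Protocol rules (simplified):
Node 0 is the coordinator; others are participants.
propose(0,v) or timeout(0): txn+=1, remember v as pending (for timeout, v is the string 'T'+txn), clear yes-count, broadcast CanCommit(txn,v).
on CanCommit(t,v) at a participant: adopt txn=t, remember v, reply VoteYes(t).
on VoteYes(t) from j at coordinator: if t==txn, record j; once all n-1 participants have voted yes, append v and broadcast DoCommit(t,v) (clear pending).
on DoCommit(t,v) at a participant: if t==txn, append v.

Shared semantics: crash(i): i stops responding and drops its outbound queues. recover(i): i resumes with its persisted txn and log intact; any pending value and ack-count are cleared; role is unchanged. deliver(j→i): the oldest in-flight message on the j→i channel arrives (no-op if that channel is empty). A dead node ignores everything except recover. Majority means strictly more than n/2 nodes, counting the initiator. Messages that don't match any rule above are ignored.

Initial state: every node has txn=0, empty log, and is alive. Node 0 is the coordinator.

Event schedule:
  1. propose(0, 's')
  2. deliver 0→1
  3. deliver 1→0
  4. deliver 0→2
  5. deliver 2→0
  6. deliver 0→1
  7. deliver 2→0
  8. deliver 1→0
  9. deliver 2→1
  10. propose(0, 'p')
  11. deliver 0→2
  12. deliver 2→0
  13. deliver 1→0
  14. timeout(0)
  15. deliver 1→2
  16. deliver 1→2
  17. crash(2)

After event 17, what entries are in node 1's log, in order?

s

after 1 — propose(0,'s'): n0:coor/t1/[-]
after 2 — deliver 0→1: n1:part/t1/[-]
after 3 — deliver 1→0: ·
after 4 — deliver 0→2: n2:part/t1/[-]
after 5 — deliver 2→0: n0:coor/t1/[s]
after 6 — deliver 0→1: n1:part/t1/[s]
after 7 — deliver 2→0: ·
after 8 — deliver 1→0: ·
after 9 — deliver 2→1: ·
after 10 — propose(0,'p'): n0:coor/t2/[s]
after 11 — deliver 0→2: n2:part/t1/[s]
after 12 — deliver 2→0: ·
after 13 — deliver 1→0: ·
after 14 — timeout(0): n0:coor/t3/[s]
after 15 — deliver 1→2: ·
after 16 — deliver 1→2: ·
after 17 — crash(2): n2:✗part/t1/[s]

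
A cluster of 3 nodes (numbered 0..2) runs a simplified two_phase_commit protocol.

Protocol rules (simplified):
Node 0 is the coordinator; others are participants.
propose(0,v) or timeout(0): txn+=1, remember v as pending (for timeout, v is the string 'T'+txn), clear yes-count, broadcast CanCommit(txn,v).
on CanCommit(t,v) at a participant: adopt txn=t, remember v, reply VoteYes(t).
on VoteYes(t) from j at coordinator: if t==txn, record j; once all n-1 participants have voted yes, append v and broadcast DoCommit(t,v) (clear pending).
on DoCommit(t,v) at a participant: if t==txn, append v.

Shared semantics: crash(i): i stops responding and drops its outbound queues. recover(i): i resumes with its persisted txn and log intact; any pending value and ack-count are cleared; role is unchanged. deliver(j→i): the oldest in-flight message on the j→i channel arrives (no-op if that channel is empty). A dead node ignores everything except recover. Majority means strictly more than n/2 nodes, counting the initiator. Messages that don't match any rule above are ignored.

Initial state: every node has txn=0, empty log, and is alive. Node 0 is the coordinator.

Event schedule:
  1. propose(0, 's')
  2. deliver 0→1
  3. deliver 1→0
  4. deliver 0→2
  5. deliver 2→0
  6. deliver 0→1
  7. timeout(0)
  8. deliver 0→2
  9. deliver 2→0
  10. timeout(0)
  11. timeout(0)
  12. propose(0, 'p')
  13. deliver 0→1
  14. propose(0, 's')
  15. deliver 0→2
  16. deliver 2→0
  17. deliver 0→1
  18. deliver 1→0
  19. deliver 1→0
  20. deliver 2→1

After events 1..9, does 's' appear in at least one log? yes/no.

yes

1. propose(0,'s'):  <0:coor t1 ->
2. deliver 0→1:  <1:part t1 ->
3. deliver 1→0:  nop
4. deliver 0→2:  <2:part t1 ->
5. deliver 2→0:  <0:coor t1 s>
6. deliver 0→1:  <1:part t1 s>
7. timeout(0):  <0:coor t2 s>
8. deliver 0→2:  <2:part t1 s>
9. deliver 2→0:  nop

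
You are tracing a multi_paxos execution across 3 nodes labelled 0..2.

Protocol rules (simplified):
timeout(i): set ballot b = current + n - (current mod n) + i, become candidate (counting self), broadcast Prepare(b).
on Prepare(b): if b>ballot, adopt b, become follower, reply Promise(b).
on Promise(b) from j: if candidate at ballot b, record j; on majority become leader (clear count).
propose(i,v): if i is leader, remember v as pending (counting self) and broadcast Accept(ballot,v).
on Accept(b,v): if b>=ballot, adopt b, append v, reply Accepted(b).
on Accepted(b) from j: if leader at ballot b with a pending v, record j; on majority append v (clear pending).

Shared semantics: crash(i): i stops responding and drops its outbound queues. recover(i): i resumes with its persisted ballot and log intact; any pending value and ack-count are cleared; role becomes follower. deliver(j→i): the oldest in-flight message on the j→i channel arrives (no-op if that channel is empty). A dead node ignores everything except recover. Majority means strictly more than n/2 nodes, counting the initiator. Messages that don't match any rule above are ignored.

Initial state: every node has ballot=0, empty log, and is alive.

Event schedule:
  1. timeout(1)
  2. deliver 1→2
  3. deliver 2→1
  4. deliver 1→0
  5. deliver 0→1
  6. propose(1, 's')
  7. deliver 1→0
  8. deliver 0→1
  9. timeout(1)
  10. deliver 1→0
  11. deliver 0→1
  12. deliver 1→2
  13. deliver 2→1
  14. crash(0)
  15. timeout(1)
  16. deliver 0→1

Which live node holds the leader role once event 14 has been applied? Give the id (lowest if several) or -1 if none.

e1 timeout(1): 1[cand,b=4,-]
e2 deliver 1→2: 2[foll,b=4,-]
e3 deliver 2→1: 1[lead,b=4,-]
e4 deliver 1→0: 0[foll,b=4,-]
e5 deliver 0→1: ·
e6 propose(1,'s'): ·
e7 deliver 1→0: 0[foll,b=4,s]
e8 deliver 0→1: 1[lead,b=4,s]
e9 timeout(1): 1[cand,b=7,s]
e10 deliver 1→0: 0[foll,b=7,s]
e11 deliver 0→1: 1[lead,b=7,s]
e12 deliver 1→2: 2[foll,b=4,s]
e13 deliver 2→1: ·
e14 crash(0): 0[✗foll,b=7,s]

1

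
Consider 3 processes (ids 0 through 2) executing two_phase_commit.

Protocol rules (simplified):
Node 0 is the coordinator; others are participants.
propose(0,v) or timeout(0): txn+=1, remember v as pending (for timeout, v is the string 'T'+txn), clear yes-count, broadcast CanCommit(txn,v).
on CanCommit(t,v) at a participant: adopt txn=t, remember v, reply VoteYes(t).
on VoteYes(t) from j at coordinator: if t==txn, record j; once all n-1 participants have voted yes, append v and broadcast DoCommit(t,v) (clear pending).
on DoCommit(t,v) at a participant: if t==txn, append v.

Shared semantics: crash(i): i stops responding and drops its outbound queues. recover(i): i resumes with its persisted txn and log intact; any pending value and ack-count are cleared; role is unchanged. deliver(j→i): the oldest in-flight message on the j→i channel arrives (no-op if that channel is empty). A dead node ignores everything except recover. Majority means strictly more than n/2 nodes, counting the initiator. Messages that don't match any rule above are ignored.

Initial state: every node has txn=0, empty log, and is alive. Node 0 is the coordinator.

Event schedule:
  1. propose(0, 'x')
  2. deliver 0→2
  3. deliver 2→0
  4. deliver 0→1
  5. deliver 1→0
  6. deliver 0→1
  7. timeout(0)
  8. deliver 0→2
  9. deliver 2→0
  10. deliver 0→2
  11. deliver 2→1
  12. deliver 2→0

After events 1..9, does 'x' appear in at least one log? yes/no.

step 1 propose(0,'x'): 0={coor,t=1,log=-}
step 2 deliver 0→2: 2={part,t=1,log=-}
step 3 deliver 2→0: —
step 4 deliver 0→1: 1={part,t=1,log=-}
step 5 deliver 1→0: 0={coor,t=1,log=x}
step 6 deliver 0→1: 1={part,t=1,log=x}
step 7 timeout(0): 0={coor,t=2,log=x}
step 8 deliver 0→2: 2={part,t=1,log=x}
step 9 deliver 2→0: —

yes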